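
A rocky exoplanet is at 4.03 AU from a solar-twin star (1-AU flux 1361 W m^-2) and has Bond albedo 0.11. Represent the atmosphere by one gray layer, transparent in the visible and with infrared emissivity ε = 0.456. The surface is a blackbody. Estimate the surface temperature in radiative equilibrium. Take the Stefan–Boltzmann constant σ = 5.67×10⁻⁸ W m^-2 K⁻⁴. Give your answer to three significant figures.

Irradiance scales as 1/d², so S = 1361 W m^-2 × (1/4.03)² = 83.80 W m^-2.
The planet radiates to space at T_e = [S(1−α)/(4σ)]^(1/4) = 134.7 K.
The surface balance (absorbed SW + ε·downward IR = σT_s⁴) with T_a⁴ = T_s⁴/2 reduces to T_s = T_e·[2/(2−ε)]^¼ = 143.7 K.

144 kelvin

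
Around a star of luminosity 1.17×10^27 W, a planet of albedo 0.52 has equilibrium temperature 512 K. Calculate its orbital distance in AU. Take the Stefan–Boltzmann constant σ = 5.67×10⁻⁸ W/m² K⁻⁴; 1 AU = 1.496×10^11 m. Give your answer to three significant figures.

0.358 AU

Required flux: S = 4σT⁴/(1−α) = 32470 W/m².
S = L/(4πd²) → d = √(L/4πS) = √(1.17×10^27/(4π·32470)) = 5.355×10^10 m = 0.3579 AU.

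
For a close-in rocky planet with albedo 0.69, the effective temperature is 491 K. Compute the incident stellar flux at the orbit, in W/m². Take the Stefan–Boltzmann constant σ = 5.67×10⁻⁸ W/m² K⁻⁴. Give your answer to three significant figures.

42500 W/m²

From S(1−α)/4 = σT⁴: S = 4σT⁴/(1−α).
The emitted flux is σT⁴ = 3295 W/m².
S = 4·3295/0.31 = 42520 W/m².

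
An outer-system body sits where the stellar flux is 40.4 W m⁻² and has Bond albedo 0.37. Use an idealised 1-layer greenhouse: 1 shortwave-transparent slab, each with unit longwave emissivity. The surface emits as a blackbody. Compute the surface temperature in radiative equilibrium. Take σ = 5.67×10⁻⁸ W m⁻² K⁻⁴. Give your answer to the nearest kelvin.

The effective emission temperature is T_e = [S(1−α)/(4σ)]^¼ = 102.9 K.
Layer-by-layer balance gives σT_s⁴ = (N+1)σT_e⁴, so T_s = 2^¼·102.9 = 122.4 K.

122 K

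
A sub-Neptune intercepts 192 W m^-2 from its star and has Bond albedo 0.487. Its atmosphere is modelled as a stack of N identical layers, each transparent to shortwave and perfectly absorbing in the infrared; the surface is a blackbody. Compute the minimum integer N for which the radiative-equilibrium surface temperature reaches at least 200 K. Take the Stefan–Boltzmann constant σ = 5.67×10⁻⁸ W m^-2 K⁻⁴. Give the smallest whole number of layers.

Top-of-atmosphere balance: σT_e⁴ = S(1−α)/4 = 24.62 W m^-2 → T_e = 144.4 K.
Since T_s⁴ = (N+1)T_e⁴, we need N ≥ (T_s/T_e)⁴ − 1 = 2.684.
The minimum whole number is N = 3.

3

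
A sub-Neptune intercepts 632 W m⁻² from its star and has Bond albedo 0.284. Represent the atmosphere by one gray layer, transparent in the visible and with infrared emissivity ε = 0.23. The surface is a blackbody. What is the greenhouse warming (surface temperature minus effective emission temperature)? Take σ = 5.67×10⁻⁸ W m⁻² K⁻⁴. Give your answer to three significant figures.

6.55 K

The planet radiates to space at T_e = [S(1−α)/(4σ)]^(1/4) = 211.3 K.
For a single slab of emissivity ε, T_s⁴ = 2T_e⁴/(2−ε); thus T_s = 211.3·(1.13)^(1/4) = 217.9 K.
The atmosphere warms the surface by 6.555 K.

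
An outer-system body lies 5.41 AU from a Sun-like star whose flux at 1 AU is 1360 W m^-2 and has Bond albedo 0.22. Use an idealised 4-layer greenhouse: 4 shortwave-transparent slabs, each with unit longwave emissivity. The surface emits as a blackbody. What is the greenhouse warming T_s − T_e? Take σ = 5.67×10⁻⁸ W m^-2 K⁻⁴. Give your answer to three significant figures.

By the inverse-square law, S = 1360/5.41² = 46.47 W m^-2.
Top-of-atmosphere balance: σT_e⁴ = S(1−α)/4 = 9.061 W m^-2 → T_e = 112.4 K.
T_s = (N+1)^(1/4)·T_e = 168.1 K.
Warming: T_s − T_e = 55.69 K.

55.7 K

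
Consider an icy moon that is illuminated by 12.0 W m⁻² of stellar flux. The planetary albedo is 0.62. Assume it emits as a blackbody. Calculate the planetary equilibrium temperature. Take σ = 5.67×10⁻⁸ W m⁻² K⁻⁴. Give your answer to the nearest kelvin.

67 kelvin

Absorbed flux (global mean): S(1−α)/4 = 12.00·0.38/4 = 1.140 W m⁻².
In equilibrium σT⁴ equals this, so T = 66.96 K.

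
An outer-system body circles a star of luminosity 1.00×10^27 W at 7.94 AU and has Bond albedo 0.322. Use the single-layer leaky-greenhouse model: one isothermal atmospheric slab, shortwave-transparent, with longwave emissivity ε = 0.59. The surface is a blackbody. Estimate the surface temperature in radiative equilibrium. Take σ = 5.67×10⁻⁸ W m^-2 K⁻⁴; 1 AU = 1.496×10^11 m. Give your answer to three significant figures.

124 K

d = 7.94 × 1.496×10^11 m = 1.188×10^12 m.
Spreading L over a sphere of radius d: S = 1.00×10^27/(4π·1.19×10^12²) = 56.40 W m^-2.
At the top of the atmosphere, σT_e⁴ = S(1−α)/4 = 9.560 W m^-2, giving T_e = 114.0 K.
The surface balance (absorbed SW + ε·downward IR = σT_s⁴) with T_a⁴ = T_s⁴/2 reduces to T_s = T_e·[2/(2−ε)]^¼ = 124.4 K.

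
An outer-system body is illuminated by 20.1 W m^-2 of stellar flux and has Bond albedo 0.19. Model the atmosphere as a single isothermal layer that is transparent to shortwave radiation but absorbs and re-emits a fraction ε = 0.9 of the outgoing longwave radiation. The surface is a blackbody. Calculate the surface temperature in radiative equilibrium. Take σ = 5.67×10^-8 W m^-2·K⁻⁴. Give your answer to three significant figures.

107 K

At the top of the atmosphere, σT_e⁴ = S(1−α)/4 = 4.070 W m^-2, giving T_e = 92.05 K.
The surface balance (absorbed SW + ε·downward IR = σT_s⁴) with T_a⁴ = T_s⁴/2 reduces to T_s = T_e·[2/(2−ε)]^¼ = 106.9 K.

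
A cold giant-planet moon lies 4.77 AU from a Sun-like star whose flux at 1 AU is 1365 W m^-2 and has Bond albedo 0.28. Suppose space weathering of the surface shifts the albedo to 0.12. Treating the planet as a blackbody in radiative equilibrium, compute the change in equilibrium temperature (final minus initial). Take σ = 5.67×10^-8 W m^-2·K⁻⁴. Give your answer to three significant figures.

6.04 K

Flux at the orbit: S = 1365/(4.77)² = 59.99 W m^-2.
With α = 0.28, T₁ = 117.5 K.
Final:   T₂ = [S(1−0.12)/(4σ)]^(1/4) = 123.5 K.
Change: 123.5 − 117.5 = 6.044 K.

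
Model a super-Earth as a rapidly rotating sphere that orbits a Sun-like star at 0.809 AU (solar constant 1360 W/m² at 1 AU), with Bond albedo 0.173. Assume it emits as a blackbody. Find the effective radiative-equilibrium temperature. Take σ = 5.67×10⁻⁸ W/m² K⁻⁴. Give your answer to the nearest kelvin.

Flux at the orbit: S = 1360/(0.809)² = 2078 W/m².
Averaging over the sphere, the absorbed flux is S(1−α)/4 = 429.6 W/m².
In equilibrium σT⁴ equals this, so T = 295.0 K.

295 K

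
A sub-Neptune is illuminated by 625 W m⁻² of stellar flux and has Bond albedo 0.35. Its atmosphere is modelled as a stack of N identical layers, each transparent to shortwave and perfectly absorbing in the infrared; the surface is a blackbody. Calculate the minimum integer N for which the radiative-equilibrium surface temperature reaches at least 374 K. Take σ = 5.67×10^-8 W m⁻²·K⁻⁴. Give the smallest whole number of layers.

OLR = S(1−α)/4 = 101.6 W m⁻²; the top layer radiates at T_e = 205.7 K.
Since T_s⁴ = (N+1)T_e⁴, we need N ≥ (T_s/T_e)⁴ − 1 = 9.923.
So N ≥ 9.923; the smallest integer is N = 10.

10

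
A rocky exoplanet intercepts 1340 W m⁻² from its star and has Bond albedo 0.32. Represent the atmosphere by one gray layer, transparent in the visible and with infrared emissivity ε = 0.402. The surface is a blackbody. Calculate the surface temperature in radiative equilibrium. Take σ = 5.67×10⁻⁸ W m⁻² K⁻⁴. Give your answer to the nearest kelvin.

At the top of the atmosphere, σT_e⁴ = S(1−α)/4 = 227.8 W m⁻², giving T_e = 251.8 K.
For a single slab of emissivity ε, T_s⁴ = 2T_e⁴/(2−ε); thus T_s = 251.8·(1.252)^(1/4) = 266.3 K.

266 kelvin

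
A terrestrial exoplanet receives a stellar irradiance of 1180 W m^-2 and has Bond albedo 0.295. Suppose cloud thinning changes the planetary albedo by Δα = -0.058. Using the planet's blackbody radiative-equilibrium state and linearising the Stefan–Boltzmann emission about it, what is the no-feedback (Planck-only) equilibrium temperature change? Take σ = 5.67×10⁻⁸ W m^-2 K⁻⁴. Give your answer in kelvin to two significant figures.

5.1 K

Unperturbed T_e = [1180·(1−0.295)/(4σ)]^¼ = 246.1 K.
ΔF = −(S/4)Δα = −(1180/4)×(-0.058) = 17.11 W m^-2.
Planck response: λ_P = 4σT_e³ = 4·5.67×10⁻⁸·(246.1)³ = 3.380 W m^-2/K.
So ΔT₀ = 17.11/3.380 = 5.06 K.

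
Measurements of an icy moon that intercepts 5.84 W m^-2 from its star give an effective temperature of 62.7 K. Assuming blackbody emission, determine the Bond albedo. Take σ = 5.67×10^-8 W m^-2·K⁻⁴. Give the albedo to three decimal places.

0.400

Rearranging the radiative balance, α = 1 − 4σT⁴/S.
4σT⁴ = 4·5.67×10⁻⁸·(62.7)⁴ = 3.505 W m^-2.
1−α = 3.505/5.840 = 0.6002, so α = 0.3998.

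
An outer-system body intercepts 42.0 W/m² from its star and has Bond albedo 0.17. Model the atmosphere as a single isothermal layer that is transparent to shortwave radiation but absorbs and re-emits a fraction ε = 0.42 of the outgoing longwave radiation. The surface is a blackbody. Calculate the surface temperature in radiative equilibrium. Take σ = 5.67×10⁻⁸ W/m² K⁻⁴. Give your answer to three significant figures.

118 kelvin

At the top of the atmosphere, σT_e⁴ = S(1−α)/4 = 8.715 W/m², giving T_e = 111.3 K.
Surface balance with a leaky layer gives σT_s⁴ = σT_e⁴·2/(2−ε), so T_s = T_e·[2/(2−0.42)]^(1/4) = 118.1 K.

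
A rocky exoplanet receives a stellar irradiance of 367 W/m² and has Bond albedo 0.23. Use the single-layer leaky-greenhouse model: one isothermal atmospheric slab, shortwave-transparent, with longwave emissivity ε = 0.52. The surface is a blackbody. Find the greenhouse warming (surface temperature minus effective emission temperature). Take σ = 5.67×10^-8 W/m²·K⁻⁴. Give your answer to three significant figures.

14.7 K

Effective emission temperature (TOA balance): σT_e⁴ = S(1−α)/4 = 70.65 W/m² → T_e = 187.9 K.
Surface balance with a leaky layer gives σT_s⁴ = σT_e⁴·2/(2−ε), so T_s = T_e·[2/(2−0.52)]^(1/4) = 202.6 K.
Greenhouse warming: T_s − T_e = 14.69 K.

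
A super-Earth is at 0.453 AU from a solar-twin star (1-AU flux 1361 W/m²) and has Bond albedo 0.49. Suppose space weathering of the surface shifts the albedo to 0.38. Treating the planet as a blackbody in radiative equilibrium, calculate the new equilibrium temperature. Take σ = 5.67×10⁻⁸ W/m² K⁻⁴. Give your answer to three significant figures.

By the inverse-square law, S = 1361/0.453² = 6632 W/m².
New equilibrium: T₂ = [(1−0.38)·6632/(4σ)]^(1/4) = 366.9 K.

367 K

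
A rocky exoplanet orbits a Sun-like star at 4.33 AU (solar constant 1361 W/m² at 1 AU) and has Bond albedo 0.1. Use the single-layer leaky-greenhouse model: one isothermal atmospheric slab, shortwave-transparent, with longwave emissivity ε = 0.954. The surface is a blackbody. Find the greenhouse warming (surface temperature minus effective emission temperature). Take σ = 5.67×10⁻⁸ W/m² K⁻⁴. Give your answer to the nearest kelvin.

23 kelvin

Irradiance scales as 1/d², so S = 1361 W/m² × (1/4.33)² = 72.59 W/m².
At the top of the atmosphere, σT_e⁴ = S(1−α)/4 = 16.33 W/m², giving T_e = 130.3 K.
The surface balance (absorbed SW + ε·downward IR = σT_s⁴) with T_a⁴ = T_s⁴/2 reduces to T_s = T_e·[2/(2−ε)]^¼ = 153.2 K.
Greenhouse warming: T_s − T_e = 22.92 K.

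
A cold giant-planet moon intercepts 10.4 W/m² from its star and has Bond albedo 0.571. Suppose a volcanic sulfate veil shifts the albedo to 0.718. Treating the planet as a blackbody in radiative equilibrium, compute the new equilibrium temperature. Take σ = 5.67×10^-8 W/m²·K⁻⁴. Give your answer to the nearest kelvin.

60 K

T₂ = [S(1−α₂)/(4σ)]^(1/4) = [10.40·0.282/(4σ)]^(1/4) = 59.97 K.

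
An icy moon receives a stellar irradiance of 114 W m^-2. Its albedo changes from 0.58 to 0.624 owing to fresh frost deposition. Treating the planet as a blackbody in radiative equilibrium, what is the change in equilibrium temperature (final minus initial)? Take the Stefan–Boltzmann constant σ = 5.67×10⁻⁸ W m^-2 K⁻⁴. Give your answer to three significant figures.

Before: T₁ = [114.0·0.42/(4σ)]^(1/4) = 120.5 K.
Final:   T₂ = [S(1−0.624)/(4σ)]^(1/4) = 117.2 K.
Change: 117.2 − 120.5 = -3.289 K.

-3.29 K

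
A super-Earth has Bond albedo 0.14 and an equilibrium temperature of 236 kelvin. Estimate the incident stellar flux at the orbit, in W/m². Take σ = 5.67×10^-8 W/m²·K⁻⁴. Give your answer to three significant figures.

From S(1−α)/4 = σT⁴: S = 4σT⁴/(1−α).
σT⁴ = 5.67×10⁻⁸·(236)⁴ = 175.9 W/m².
S = 4·175.9/0.86 = 818.1 W/m².

818 W/m²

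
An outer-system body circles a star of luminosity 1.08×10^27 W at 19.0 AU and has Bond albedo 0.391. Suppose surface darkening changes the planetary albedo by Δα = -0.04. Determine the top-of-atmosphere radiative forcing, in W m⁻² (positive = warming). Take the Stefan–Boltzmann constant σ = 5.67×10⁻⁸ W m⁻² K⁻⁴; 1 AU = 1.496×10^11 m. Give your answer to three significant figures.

0.106 W m⁻²

Orbital distance: d = 19.0 AU = 2.842×10^12 m.
S = L/(4πd²) = 10.64 W m⁻².
TOA radiative forcing: ΔF = −S·Δα/4 = −10.64·(-0.04)/4 = 0.1064 W m⁻².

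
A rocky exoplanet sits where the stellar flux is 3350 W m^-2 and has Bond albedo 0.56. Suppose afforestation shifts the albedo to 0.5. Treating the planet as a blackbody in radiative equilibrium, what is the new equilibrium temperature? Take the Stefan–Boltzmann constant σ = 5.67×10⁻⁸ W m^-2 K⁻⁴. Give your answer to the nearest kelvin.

With the new albedo, S(1−α₂)/4 = 418.8 W m^-2, so T₂ = 293.2 K.

293 K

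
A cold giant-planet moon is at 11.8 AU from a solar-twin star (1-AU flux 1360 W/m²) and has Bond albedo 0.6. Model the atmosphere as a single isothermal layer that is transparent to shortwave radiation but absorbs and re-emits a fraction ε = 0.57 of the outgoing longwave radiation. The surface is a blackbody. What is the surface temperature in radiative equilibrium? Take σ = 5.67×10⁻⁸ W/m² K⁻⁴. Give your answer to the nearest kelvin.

70 K

Irradiance scales as 1/d², so S = 1360 W/m² × (1/11.8)² = 9.767 W/m².
The planet radiates to space at T_e = [S(1−α)/(4σ)]^(1/4) = 64.42 K.
For a single slab of emissivity ε, T_s⁴ = 2T_e⁴/(2−ε); thus T_s = 64.42·(1.399)^(1/4) = 70.06 K.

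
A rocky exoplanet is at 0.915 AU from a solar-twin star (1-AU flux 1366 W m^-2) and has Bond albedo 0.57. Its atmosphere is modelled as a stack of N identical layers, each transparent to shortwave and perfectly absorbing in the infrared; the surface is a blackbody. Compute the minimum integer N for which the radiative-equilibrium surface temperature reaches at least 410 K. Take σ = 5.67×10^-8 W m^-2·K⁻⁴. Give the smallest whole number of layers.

9

Flux at the orbit: S = 1366/(0.915)² = 1632 W m^-2.
Top-of-atmosphere balance: σT_e⁴ = S(1−α)/4 = 175.4 W m^-2 → T_e = 235.8 K.
Need (N+1)T_e⁴ ≥ T_s⁴, i.e. N+1 ≥ (410/235.8)⁴ = 9.135.
Rounding up, N = 9.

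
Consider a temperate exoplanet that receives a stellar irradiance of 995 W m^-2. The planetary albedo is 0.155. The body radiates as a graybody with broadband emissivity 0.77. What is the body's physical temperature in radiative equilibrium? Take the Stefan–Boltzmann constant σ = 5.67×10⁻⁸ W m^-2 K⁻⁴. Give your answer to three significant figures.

Averaging over the sphere, the absorbed flux is S(1−α)/4 = 210.2 W m^-2.
Radiative balance εσT⁴ = 210.2 gives T = [210.2/(0.77·σ)]^(1/4) = 263.4 K.

263 kelvin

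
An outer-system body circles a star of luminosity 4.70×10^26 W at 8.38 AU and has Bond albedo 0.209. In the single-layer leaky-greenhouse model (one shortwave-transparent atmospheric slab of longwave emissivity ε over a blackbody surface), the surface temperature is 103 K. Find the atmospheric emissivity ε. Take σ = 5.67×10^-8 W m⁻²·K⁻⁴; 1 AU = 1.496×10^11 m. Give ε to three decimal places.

0.525

Orbital distance: d = 8.38 AU = 1.254×10^12 m.
Flux at the orbit: S = L/(4πd²) = 4.70×10^26/(4π·(1.25×10^12)²) = 23.80 W m⁻².
First, T_e = [23.80·(1−0.209)/(4σ)]^(1/4) = 95.45 K.
Inverting T_s⁴ = 2T_e⁴/(2−ε): (T_e/T_s)⁴ = 0.7374, so ε = 2(1 − 0.7374) = 0.5251.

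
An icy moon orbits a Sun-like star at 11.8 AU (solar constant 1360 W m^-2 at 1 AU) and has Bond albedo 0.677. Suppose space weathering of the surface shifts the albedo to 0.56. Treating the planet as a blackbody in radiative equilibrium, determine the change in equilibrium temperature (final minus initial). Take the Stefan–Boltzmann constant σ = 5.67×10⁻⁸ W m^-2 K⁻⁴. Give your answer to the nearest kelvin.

5 K

Flux at the orbit: S = 1360/(11.8)² = 9.767 W m^-2.
Initial: T₁ = [S(1−0.677)/(4σ)]^(1/4) = 61.07 K.
After:  T₂ = [9.767·0.44/(4σ)]^(1/4) = 65.98 K.
ΔT = T₂ − T₁ = 4.907 K.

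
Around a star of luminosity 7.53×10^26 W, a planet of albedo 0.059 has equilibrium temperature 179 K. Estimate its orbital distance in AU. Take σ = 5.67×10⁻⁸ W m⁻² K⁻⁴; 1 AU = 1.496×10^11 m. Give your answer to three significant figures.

3.29 AU

Energy balance gives S = 4σT⁴/(1−α) = 247.4 W m⁻².
From L = 4πd²S, d = √(7.53×10^26/(4π·247.4)) = 4.921×10^11 m = 3.289 AU.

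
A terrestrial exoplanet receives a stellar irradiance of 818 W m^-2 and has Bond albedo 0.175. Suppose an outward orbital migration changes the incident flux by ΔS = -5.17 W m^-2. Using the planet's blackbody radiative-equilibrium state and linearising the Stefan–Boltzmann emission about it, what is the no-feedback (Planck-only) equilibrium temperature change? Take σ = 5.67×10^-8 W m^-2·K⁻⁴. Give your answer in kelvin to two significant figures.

The baseline emission temperature is T_e = 233.6 K.
TOA radiative forcing: ΔF = (1−α)ΔS/4 = 0.825·(-5.17)/4 = -1.066 W m^-2.
The Planck feedback parameter is 4σT_e³ = 2.889 W m^-2/K.
ΔT₀ = ΔF/λ_P = -1.066/2.889 = -0.369 K.

-0.37 kelvin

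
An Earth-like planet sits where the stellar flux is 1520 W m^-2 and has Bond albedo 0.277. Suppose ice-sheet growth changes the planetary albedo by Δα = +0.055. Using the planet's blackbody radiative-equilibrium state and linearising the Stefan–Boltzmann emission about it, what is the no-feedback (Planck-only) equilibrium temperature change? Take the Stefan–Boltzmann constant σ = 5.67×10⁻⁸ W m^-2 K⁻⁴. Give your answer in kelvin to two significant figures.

The baseline emission temperature is T_e = 263.8 K.
TOA radiative forcing: ΔF = −S·Δα/4 = −1520·(+0.055)/4 = -20.90 W m^-2.
Planck response: λ_P = 4σT_e³ = 4·5.67×10⁻⁸·(263.8)³ = 4.165 W m^-2/K.
Hence the no-feedback warming is ΔF/(4σT_e³) = -5.02 K.

-5.0 kelvin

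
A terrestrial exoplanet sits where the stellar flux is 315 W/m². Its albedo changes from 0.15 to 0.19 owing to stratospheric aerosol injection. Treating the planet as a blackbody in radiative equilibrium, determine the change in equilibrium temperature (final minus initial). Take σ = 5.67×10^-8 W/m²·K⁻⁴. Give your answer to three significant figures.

Initial: T₁ = [S(1−0.15)/(4σ)]^(1/4) = 185.4 K.
With α = 0.19, T₂ = 183.1 K.
ΔT = T₂ − T₁ = -2.220 K.

-2.22 kelvin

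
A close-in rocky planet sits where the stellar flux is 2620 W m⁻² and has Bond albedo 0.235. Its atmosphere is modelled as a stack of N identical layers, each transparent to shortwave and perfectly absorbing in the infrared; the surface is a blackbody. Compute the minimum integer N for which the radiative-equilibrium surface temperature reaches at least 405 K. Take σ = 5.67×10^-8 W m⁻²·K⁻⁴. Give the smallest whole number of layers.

Top-of-atmosphere balance: σT_e⁴ = S(1−α)/4 = 501.1 W m⁻² → T_e = 306.6 K.
T_s = (N+1)^(1/4)·T_e ≥ 405 K requires N+1 ≥ (T_s/T_e)⁴ = (405/306.6)⁴ = 3.044.
So N ≥ 2.044; the smallest integer is N = 3.

3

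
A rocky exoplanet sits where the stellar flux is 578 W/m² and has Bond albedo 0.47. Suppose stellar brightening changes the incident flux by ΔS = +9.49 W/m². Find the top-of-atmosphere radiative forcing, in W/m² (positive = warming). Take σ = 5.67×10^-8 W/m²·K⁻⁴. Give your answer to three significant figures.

TOA radiative forcing: ΔF = (1−α)ΔS/4 = 0.53·(+9.49)/4 = 1.257 W/m².

1.26 W/m²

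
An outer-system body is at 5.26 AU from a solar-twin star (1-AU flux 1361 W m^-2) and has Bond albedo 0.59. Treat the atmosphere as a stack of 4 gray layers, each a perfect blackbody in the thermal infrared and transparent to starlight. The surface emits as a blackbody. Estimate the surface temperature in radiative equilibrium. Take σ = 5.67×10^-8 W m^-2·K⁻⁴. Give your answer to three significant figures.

By the inverse-square law, S = 1361/5.26² = 49.19 W m^-2.
OLR = S(1−α)/4 = 5.042 W m^-2; the top layer radiates at T_e = 97.11 K.
With N = 4 opaque layers, T_s = (N+1)^(1/4)·T_e = 5^(1/4)·97.11 = 145.2 K.

145 K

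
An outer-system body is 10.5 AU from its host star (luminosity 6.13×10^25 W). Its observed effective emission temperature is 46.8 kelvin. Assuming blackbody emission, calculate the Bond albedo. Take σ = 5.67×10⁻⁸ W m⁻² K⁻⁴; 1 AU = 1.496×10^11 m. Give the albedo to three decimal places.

0.450

d = 10.5 × 1.496×10^11 m = 1.571×10^12 m.
S = L/(4πd²) = 1.977 W m⁻².
Rearranging the radiative balance, α = 1 − 4σT⁴/S.
σT⁴ = 0.2720 W m⁻², so 4σT⁴ = 1.088 W m⁻².
1−α = 1.088/1.977 = 0.5503, so α = 0.4497.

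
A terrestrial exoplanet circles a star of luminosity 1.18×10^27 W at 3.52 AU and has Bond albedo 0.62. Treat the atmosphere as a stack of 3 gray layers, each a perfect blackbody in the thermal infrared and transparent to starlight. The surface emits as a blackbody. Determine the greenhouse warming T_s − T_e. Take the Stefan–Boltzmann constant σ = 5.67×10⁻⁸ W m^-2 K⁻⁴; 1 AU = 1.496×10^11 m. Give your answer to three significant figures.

63.9 K

Orbital distance: d = 3.52 AU = 5.266×10^11 m.
S = L/(4πd²) = 338.6 W m^-2.
Top-of-atmosphere balance: σT_e⁴ = S(1−α)/4 = 32.17 W m^-2 → T_e = 154.3 K.
T_s = (N+1)^(1/4)·T_e = 218.3 K.
So the greenhouse effect raises the surface by 218.3 − 154.3 = 63.93 K.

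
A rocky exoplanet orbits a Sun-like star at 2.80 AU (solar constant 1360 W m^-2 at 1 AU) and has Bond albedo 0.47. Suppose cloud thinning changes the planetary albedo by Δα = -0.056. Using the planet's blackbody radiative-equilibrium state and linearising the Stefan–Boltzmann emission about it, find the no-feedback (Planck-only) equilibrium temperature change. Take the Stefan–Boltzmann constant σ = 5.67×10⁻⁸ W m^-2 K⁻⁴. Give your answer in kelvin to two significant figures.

3.7 K

By the inverse-square law, S = 1360/2.80² = 173.5 W m^-2.
Unperturbed T_e = [173.5·(1−0.47)/(4σ)]^¼ = 141.9 K.
TOA radiative forcing: ΔF = −S·Δα/4 = −173.5·(-0.056)/4 = 2.429 W m^-2.
Linearising σT⁴ gives d(σT⁴)/dT = 4σT_e³ = 0.6479 W m^-2 per K.
Hence the no-feedback warming is ΔF/(4σT_e³) = 3.75 K.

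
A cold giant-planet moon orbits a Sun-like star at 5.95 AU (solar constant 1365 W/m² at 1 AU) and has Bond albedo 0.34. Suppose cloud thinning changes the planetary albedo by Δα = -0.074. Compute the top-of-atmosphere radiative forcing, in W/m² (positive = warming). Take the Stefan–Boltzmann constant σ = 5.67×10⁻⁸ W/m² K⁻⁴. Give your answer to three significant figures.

0.713 W/m²

Irradiance scales as 1/d², so S = 1365 W/m² × (1/5.95)² = 38.56 W/m².
TOA radiative forcing: ΔF = −S·Δα/4 = −38.56·(-0.074)/4 = 0.7133 W/m².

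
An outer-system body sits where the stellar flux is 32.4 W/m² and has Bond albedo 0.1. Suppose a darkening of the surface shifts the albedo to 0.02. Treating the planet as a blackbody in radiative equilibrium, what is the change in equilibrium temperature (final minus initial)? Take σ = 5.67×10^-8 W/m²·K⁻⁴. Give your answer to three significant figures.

Before: T₁ = [32.40·0.9/(4σ)]^(1/4) = 106.5 K.
Final:   T₂ = [S(1−0.02)/(4σ)]^(1/4) = 108.8 K.
ΔT = T₂ − T₁ = 2.291 K.

2.29 K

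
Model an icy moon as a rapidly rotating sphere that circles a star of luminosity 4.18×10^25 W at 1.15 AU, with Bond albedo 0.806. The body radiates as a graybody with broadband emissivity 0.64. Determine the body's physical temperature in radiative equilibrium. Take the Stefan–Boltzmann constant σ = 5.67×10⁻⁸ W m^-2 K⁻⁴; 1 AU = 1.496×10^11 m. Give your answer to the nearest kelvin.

d = 1.15 × 1.496×10^11 m = 1.720×10^11 m.
Spreading L over a sphere of radius d: S = 4.18×10^25/(4π·1.72×10^11²) = 112.4 W m^-2.
Averaging over the sphere, the absorbed flux is S(1−α)/4 = 5.451 W m^-2.
Equating to εσT⁴ with ε = 0.64: T = (5.451/0.64σ)^(1/4) = 110.7 K.

111 kelvin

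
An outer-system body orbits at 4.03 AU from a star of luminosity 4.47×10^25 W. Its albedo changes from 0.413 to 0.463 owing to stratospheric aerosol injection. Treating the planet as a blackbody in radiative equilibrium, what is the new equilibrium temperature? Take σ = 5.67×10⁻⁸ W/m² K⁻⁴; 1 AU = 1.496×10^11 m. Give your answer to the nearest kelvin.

Orbital distance: d = 4.03 AU = 6.029×10^11 m.
Spreading L over a sphere of radius d: S = 4.47×10^25/(4π·6.03×10^11²) = 9.786 W/m².
T₂ = [S(1−α₂)/(4σ)]^(1/4) = [9.786·0.537/(4σ)]^(1/4) = 69.38 K.

69 K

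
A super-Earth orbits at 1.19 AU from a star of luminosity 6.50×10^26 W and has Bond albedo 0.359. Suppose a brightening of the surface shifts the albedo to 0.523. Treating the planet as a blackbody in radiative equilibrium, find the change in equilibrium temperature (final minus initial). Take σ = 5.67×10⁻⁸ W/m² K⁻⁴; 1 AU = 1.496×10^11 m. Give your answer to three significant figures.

Orbital distance: d = 1.19 AU = 1.780×10^11 m.
Spreading L over a sphere of radius d: S = 6.50×10^26/(4π·1.78×10^11²) = 1632 W/m².
With α = 0.359, T₁ = 260.6 K.
With α = 0.523, T₂ = 242.1 K.
ΔT = T₂ − T₁ = -18.56 K.

-18.6 K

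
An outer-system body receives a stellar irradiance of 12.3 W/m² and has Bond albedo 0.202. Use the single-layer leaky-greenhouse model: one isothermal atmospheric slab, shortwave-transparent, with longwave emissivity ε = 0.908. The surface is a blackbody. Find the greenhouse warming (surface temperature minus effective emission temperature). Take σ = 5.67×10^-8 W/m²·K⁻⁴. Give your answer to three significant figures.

13.2 K

At the top of the atmosphere, σT_e⁴ = S(1−α)/4 = 2.454 W/m², giving T_e = 81.11 K.
Surface balance with a leaky layer gives σT_s⁴ = σT_e⁴·2/(2−ε), so T_s = T_e·[2/(2−0.908)]^(1/4) = 94.36 K.
T_s − T_e = 94.36 − 81.11 = 13.25 K.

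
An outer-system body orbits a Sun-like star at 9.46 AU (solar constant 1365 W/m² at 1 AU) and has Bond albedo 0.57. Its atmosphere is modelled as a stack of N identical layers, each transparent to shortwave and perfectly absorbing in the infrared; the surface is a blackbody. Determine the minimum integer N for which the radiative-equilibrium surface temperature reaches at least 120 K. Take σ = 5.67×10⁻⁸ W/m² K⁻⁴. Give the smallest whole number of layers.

Irradiance scales as 1/d², so S = 1365 W/m² × (1/9.46)² = 15.25 W/m².
Top-of-atmosphere balance: σT_e⁴ = S(1−α)/4 = 1.640 W/m² → T_e = 73.33 K.
Since T_s⁴ = (N+1)T_e⁴, we need N ≥ (T_s/T_e)⁴ − 1 = 6.170.
The minimum whole number is N = 7.

7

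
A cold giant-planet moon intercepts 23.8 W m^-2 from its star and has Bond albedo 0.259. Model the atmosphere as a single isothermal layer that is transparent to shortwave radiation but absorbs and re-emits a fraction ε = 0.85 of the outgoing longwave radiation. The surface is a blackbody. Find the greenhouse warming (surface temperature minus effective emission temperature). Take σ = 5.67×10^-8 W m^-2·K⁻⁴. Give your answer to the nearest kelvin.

Effective emission temperature (TOA balance): σT_e⁴ = S(1−α)/4 = 4.409 W m^-2 → T_e = 93.90 K.
For a single slab of emissivity ε, T_s⁴ = 2T_e⁴/(2−ε); thus T_s = 93.90·(1.739)^(1/4) = 107.8 K.
The atmosphere warms the surface by 13.93 K.

14 kelvin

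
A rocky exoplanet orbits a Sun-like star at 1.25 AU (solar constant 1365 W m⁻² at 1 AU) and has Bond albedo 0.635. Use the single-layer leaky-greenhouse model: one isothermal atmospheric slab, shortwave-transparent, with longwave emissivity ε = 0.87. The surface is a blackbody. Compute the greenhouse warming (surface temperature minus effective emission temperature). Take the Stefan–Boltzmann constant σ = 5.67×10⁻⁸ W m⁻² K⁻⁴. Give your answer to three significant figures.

29.7 K

Flux at the orbit: S = 1365/(1.25)² = 873.6 W m⁻².
The planet radiates to space at T_e = [S(1−α)/(4σ)]^(1/4) = 193.6 K.
For a single slab of emissivity ε, T_s⁴ = 2T_e⁴/(2−ε); thus T_s = 193.6·(1.77)^(1/4) = 223.3 K.
T_s − T_e = 223.3 − 193.6 = 29.71 K.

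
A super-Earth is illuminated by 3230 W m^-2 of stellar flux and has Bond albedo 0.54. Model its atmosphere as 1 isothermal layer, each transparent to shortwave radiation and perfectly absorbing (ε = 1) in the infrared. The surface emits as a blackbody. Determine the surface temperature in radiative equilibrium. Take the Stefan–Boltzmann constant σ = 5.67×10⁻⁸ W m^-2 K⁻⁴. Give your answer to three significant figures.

338 kelvin

OLR = S(1−α)/4 = 371.4 W m^-2; the top layer radiates at T_e = 284.5 K.
For an N-layer opaque stack, T_s⁴ = (N+1)T_e⁴, hence T_s = (2)^(1/4)×284.5 K = 338.3 K.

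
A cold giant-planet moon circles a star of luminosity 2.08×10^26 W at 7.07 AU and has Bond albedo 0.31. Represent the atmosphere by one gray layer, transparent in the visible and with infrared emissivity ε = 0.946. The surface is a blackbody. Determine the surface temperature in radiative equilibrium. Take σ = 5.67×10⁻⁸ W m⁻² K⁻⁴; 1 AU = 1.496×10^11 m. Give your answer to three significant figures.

Orbital distance: d = 7.07 AU = 1.058×10^12 m.
Flux at the orbit: S = L/(4πd²) = 2.08×10^26/(4π·(1.06×10^12)²) = 14.80 W m⁻².
At the top of the atmosphere, σT_e⁴ = S(1−α)/4 = 2.552 W m⁻², giving T_e = 81.91 K.
The surface balance (absorbed SW + ε·downward IR = σT_s⁴) with T_a⁴ = T_s⁴/2 reduces to T_s = T_e·[2/(2−ε)]^¼ = 96.14 K.

96.1 K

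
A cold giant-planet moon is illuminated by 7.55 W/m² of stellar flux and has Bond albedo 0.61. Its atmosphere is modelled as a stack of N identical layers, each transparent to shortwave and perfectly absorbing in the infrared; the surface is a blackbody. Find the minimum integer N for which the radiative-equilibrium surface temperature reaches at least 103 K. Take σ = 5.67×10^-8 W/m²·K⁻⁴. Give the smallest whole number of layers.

8

The effective emission temperature is T_e = [S(1−α)/(4σ)]^¼ = 60.03 K.
Need (N+1)T_e⁴ ≥ T_s⁴, i.e. N+1 ≥ (103/60.03)⁴ = 8.669.
Rounding up, N = 8.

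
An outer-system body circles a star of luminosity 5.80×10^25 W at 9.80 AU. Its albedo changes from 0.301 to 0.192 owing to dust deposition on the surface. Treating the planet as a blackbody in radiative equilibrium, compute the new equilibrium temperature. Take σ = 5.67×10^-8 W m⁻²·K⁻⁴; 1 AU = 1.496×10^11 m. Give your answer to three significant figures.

52.6 K

Orbital distance: d = 9.80 AU = 1.466×10^12 m.
Spreading L over a sphere of radius d: S = 5.80×10^25/(4π·1.47×10^12²) = 2.147 W m⁻².
With the new albedo, S(1−α₂)/4 = 0.4338 W m⁻², so T₂ = 52.59 K.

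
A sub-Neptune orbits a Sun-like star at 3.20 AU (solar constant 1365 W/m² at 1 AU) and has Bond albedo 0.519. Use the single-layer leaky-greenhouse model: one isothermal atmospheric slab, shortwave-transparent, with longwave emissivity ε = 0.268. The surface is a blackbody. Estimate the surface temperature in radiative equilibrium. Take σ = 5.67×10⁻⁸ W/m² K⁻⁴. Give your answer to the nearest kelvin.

By the inverse-square law, S = 1365/3.20² = 133.3 W/m².
At the top of the atmosphere, σT_e⁴ = S(1−α)/4 = 16.03 W/m², giving T_e = 129.7 K.
Surface balance with a leaky layer gives σT_s⁴ = σT_e⁴·2/(2−ε), so T_s = T_e·[2/(2−0.268)]^(1/4) = 134.4 K.

134 kelvin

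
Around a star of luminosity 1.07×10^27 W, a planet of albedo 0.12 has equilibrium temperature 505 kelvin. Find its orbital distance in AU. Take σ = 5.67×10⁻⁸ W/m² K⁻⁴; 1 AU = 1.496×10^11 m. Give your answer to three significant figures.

0.476 AU

The flux needed for this T is 4σT⁴/(1−0.12) = 16760 W/m².
From L = 4πd²S, d = √(1.07×10^27/(4π·16760)) = 7.127×10^10 m = 0.4764 AU.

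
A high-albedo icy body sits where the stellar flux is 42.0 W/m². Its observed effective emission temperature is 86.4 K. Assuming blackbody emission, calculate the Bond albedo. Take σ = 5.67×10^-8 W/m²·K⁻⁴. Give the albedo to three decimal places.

From σT⁴ = S(1−α)/4 we invert for α: 1−α = 4σT⁴/S.
σT⁴ = 3.160 W/m², so 4σT⁴ = 12.64 W/m².
Hence α = 1 − 12.64/42.00 = 0.6991.

0.699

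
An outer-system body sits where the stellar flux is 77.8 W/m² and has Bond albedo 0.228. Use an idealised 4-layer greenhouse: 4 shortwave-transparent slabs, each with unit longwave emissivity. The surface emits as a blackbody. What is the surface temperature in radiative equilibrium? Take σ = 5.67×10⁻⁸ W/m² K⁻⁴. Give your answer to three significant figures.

191 K

The effective emission temperature is T_e = [S(1−α)/(4σ)]^¼ = 127.6 K.
For an N-layer opaque stack, T_s⁴ = (N+1)T_e⁴, hence T_s = (5)^(1/4)×127.6 K = 190.8 K.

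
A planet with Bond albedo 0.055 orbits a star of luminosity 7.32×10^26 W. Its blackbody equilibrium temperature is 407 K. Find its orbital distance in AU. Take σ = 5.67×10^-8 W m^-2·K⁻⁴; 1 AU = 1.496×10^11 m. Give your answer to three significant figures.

Required flux: S = 4σT⁴/(1−α) = 6586 W m^-2.
From L = 4πd²S, d = √(7.32×10^26/(4π·6586)) = 9.405×10^10 m = 0.6287 AU.

0.629 AU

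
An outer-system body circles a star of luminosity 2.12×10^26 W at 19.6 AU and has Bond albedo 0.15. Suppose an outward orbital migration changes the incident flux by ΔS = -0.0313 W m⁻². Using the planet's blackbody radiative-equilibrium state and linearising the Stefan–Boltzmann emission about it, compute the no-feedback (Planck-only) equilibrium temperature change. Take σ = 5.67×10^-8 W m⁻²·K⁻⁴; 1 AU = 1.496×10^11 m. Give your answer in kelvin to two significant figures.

Orbital distance: d = 19.6 AU = 2.932×10^12 m.
S = L/(4πd²) = 1.962 W m⁻².
Unperturbed T_e = [1.962·(1−0.15)/(4σ)]^¼ = 52.08 K.
TOA radiative forcing: ΔF = (1−α)ΔS/4 = 0.85·(-0.0313)/4 = -0.006651 W m⁻².
Linearising σT⁴ gives d(σT⁴)/dT = 4σT_e³ = 0.03203 W m⁻² per K.
So ΔT₀ = -0.006651/0.03203 = -0.208 K.

-0.21 K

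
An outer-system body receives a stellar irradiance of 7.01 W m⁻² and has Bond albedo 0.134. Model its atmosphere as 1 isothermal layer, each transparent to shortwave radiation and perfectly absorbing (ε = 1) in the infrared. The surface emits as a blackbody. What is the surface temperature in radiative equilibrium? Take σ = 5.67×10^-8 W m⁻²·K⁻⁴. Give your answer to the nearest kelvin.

86 K

Top-of-atmosphere balance: σT_e⁴ = S(1−α)/4 = 1.518 W m⁻² → T_e = 71.93 K.
Layer-by-layer balance gives σT_s⁴ = (N+1)σT_e⁴, so T_s = 2^¼·71.93 = 85.54 K.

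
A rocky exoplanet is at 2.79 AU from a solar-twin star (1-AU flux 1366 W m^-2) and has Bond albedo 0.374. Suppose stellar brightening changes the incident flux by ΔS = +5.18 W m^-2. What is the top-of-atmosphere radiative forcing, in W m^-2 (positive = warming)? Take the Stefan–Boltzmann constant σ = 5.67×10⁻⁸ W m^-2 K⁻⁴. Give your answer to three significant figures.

0.811 W m^-2

Irradiance scales as 1/d², so S = 1366 W m^-2 × (1/2.79)² = 175.5 W m^-2.
ΔF = Δ[S(1−α)]/4 = (1−0.374)·+5.18/4 = 0.8107 W m^-2.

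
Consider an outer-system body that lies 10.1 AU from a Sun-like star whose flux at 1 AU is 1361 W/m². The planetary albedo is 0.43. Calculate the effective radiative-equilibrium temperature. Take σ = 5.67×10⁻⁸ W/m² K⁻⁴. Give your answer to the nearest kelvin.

76 kelvin

By the inverse-square law, S = 1361/10.1² = 13.34 W/m².
The planet absorbs (1−α)S over its disc πR² and re-emits over 4πR², so the mean absorbed flux is (1−0.43)·13.34/4 = 1.901 W/m².
Set σT⁴ = 1.901 → T = (1.901/σ)^(1/4) = 76.10 K.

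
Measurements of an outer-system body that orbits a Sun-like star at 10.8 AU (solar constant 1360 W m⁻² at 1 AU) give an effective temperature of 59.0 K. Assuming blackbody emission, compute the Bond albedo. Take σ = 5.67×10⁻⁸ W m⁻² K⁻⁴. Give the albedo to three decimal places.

0.764

By the inverse-square law, S = 1360/10.8² = 11.66 W m⁻².
From σT⁴ = S(1−α)/4 we invert for α: 1−α = 4σT⁴/S.
4σT⁴ = 4·5.67×10⁻⁸·(59.0)⁴ = 2.748 W m⁻².
1−α = 2.748/11.66 = 0.2357, so α = 0.7643.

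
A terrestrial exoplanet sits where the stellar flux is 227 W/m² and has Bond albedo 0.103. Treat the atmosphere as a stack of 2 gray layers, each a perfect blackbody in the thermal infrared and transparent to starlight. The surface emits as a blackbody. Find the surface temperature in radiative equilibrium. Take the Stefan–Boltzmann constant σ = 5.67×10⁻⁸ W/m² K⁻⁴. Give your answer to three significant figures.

228 K

OLR = S(1−α)/4 = 50.90 W/m²; the top layer radiates at T_e = 173.1 K.
With N = 2 opaque layers, T_s = (N+1)^(1/4)·T_e = 3^(1/4)·173.1 = 227.8 K.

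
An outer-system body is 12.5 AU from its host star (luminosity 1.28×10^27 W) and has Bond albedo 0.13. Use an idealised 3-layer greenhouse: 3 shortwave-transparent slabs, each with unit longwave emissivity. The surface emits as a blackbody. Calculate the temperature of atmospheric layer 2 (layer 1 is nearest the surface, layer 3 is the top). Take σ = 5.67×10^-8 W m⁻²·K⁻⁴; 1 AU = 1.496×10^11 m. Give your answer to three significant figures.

122 K

d = 12.5 × 1.496×10^11 m = 1.870×10^12 m.
S = L/(4πd²) = 29.13 W m⁻².
Top-of-atmosphere balance: σT_e⁴ = S(1−α)/4 = 6.335 W m⁻² → T_e = 102.8 K.
Each opaque layer satisfies 2T_j⁴ = T_{j−1}⁴ + T_{j+1}⁴, giving T_k⁴ = (N+1−k)T_e⁴.
With k = 2: T_2 = (3+1−2)^¼·102.8 K = 122.3 K.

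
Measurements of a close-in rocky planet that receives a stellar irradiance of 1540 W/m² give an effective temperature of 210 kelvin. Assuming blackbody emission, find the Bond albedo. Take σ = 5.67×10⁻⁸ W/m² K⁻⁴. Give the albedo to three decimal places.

From σT⁴ = S(1−α)/4 we invert for α: 1−α = 4σT⁴/S.
4σT⁴ = 4·5.67×10⁻⁸·(210)⁴ = 441.1 W/m².
1−α = 441.1/1540 = 0.2864, so α = 0.7136.

0.714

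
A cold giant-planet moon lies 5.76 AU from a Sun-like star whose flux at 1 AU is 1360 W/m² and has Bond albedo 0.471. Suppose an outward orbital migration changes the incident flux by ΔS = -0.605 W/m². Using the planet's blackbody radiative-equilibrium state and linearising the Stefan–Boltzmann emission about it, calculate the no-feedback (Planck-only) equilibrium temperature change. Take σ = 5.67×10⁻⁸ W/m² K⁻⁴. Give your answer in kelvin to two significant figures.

-0.36 K

Irradiance scales as 1/d², so S = 1360 W/m² × (1/5.76)² = 40.99 W/m².
Unperturbed T_e = [40.99·(1−0.471)/(4σ)]^¼ = 98.88 K.
TOA radiative forcing: ΔF = (1−α)ΔS/4 = 0.529·(-0.605)/4 = -0.08001 W/m².
Planck response: λ_P = 4σT_e³ = 4·5.67×10⁻⁸·(98.88)³ = 0.2193 W/m²/K.
So ΔT₀ = -0.08001/0.2193 = -0.365 K.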